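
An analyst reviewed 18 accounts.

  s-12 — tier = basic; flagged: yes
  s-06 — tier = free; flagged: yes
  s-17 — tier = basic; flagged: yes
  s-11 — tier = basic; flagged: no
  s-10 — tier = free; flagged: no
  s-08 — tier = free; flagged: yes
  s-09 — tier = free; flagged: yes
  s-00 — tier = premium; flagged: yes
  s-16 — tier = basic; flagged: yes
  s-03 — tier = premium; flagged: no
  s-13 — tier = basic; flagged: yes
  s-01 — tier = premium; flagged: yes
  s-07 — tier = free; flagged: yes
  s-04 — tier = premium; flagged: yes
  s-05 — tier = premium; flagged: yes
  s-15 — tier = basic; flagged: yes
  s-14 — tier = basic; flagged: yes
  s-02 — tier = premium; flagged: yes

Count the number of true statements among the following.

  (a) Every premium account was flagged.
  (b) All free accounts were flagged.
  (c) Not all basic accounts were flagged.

1

(a) premium: |A| = 6, |A ∩ B| = 5; needs A ⊆ B, i.e. every element of A is in B (|A ∖ B| = 0) — false.
(b) free: |A| = 5, |A ∩ B| = 4; needs A ⊆ B, i.e. every element of A is in B (|A ∖ B| = 0) — false.
(c) basic: |A| = 7, |A ∩ B| = 6; needs A ⊄ B (|A ∖ B| ≥ 1) — true.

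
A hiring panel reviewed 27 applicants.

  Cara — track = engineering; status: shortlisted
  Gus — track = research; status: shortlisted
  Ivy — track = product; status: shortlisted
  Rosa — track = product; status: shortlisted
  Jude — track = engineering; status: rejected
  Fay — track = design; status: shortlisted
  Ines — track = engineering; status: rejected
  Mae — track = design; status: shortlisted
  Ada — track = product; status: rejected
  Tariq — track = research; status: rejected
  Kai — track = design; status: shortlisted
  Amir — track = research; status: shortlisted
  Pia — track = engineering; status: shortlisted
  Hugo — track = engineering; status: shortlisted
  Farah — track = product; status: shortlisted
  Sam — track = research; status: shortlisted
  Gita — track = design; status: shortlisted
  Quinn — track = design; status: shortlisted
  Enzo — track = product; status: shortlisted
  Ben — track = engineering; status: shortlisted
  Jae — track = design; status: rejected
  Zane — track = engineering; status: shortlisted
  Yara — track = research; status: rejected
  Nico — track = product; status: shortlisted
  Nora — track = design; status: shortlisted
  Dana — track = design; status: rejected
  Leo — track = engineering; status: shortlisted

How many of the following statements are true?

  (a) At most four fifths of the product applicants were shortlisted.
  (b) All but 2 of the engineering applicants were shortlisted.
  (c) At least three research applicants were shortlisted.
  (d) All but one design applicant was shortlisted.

(a) product: |A| = 6, |A ∩ B| = 5; needs |A ∩ B| / |A| ≤ 4/5 — false.
(b) engineering: |A| = 8, |A ∩ B| = 6; needs |A ∖ B| = 2 — true.
(c) research: |A| = 5, |A ∩ B| = 3; needs |A ∩ B| ≥ 3 — true.
(d) design: |A| = 8, |A ∩ B| = 6; needs |A ∖ B| = 1 — false.

2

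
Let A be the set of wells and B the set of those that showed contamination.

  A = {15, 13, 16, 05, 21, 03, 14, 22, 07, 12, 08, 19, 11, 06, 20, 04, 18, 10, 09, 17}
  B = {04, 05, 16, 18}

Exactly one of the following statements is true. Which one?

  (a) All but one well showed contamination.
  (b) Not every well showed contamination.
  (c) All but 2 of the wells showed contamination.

|A| = 20, |A ∩ B| = 4, |A ∖ B| = 16.
(a) requires |A ∖ B| = 1: false.
(b) requires A ⊄ B (|A ∖ B| ≥ 1): true.
(c) requires |A ∖ B| = 2: false.

(b)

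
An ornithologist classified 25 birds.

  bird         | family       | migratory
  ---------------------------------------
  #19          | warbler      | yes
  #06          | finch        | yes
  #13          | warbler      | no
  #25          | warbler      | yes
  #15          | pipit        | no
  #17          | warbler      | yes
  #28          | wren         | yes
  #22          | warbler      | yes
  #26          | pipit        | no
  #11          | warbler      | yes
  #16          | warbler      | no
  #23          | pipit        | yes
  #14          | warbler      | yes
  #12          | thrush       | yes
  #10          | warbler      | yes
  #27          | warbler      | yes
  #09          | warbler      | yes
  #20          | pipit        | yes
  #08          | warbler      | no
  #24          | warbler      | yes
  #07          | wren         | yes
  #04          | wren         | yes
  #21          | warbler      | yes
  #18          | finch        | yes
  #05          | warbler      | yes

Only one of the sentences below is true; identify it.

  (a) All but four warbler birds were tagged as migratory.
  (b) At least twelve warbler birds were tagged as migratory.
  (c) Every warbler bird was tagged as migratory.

(b)

|A| = 15, |A ∩ B| = 12, |A ∖ B| = 3.
(a) requires |A ∖ B| = 4: false.
(b) requires |A ∩ B| ≥ 12: true.
(c) requires A ⊆ B, i.e. every element of A is in B (|A ∖ B| = 0): false.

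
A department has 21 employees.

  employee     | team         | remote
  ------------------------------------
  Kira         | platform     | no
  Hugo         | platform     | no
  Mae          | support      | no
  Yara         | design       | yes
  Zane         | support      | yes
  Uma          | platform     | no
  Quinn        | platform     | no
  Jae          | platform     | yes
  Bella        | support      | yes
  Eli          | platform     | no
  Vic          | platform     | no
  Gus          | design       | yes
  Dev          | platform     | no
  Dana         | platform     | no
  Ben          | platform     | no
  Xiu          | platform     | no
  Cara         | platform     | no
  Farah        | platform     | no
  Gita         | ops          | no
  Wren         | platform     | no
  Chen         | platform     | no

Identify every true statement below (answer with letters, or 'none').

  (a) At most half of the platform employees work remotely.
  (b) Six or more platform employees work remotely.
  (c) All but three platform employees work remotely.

|A| = 15, |A ∩ B| = 1, |A ∖ B| = 14.
(a) |A ∩ B| ≤ |A ∖ B|: holds.
(b) |A ∩ B| ≥ 6: fails.
(c) |A ∖ B| = 3: fails.

(a)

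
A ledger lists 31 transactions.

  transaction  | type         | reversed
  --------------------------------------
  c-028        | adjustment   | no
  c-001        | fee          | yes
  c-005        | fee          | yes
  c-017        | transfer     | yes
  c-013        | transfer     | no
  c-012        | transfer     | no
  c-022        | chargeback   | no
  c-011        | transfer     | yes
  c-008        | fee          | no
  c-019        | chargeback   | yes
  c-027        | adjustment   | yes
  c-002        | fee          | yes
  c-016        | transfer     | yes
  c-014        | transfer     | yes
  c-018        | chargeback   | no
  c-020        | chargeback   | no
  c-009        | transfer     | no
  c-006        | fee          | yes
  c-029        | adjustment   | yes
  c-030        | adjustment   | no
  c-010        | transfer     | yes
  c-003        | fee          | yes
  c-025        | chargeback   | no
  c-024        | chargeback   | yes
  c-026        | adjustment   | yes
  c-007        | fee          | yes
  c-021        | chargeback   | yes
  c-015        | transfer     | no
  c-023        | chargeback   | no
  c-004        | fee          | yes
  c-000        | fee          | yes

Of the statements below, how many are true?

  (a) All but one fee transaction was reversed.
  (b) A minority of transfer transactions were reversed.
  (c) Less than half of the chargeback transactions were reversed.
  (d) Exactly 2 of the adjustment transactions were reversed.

(a) fee: |A| = 9, |A ∩ B| = 8; needs |A ∖ B| = 1 — true.
(b) transfer: |A| = 9, |A ∩ B| = 5; needs |A ∩ B| < |A ∖ B| — false.
(c) chargeback: |A| = 8, |A ∩ B| = 3; needs |A ∩ B| < |A ∖ B| — true.
(d) adjustment: |A| = 5, |A ∩ B| = 3; needs |A ∩ B| = 2 — false.

2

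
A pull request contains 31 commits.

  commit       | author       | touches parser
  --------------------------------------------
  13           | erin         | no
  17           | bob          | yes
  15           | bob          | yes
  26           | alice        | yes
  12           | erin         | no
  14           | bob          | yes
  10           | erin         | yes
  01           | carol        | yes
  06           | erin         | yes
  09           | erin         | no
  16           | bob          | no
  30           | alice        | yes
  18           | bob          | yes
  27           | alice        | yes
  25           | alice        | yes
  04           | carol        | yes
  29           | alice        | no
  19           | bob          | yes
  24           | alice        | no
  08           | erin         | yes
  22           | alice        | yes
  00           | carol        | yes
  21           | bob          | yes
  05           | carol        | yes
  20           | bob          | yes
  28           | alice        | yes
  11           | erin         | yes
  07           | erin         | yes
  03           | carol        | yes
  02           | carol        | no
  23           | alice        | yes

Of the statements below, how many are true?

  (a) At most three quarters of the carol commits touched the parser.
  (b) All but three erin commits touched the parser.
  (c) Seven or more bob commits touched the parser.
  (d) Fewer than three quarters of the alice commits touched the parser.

(a) carol: |A| = 6, |A ∩ B| = 5; needs |A ∩ B| / |A| ≤ 3/4 — false.
(b) erin: |A| = 8, |A ∩ B| = 5; needs |A ∖ B| = 3 — true.
(c) bob: |A| = 8, |A ∩ B| = 7; needs |A ∩ B| ≥ 7 — true.
(d) alice: |A| = 9, |A ∩ B| = 7; needs |A ∩ B| / |A| < 3/4 — false.

2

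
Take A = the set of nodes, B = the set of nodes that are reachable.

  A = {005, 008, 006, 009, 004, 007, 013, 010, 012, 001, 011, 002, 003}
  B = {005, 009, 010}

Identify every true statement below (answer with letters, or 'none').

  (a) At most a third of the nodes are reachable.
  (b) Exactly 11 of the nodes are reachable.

(a)

|A| = 13, |A ∩ B| = 3, |A ∖ B| = 10.
(a) |A ∩ B| / |A| ≤ 1/3: holds.
(b) |A ∩ B| = 11: fails.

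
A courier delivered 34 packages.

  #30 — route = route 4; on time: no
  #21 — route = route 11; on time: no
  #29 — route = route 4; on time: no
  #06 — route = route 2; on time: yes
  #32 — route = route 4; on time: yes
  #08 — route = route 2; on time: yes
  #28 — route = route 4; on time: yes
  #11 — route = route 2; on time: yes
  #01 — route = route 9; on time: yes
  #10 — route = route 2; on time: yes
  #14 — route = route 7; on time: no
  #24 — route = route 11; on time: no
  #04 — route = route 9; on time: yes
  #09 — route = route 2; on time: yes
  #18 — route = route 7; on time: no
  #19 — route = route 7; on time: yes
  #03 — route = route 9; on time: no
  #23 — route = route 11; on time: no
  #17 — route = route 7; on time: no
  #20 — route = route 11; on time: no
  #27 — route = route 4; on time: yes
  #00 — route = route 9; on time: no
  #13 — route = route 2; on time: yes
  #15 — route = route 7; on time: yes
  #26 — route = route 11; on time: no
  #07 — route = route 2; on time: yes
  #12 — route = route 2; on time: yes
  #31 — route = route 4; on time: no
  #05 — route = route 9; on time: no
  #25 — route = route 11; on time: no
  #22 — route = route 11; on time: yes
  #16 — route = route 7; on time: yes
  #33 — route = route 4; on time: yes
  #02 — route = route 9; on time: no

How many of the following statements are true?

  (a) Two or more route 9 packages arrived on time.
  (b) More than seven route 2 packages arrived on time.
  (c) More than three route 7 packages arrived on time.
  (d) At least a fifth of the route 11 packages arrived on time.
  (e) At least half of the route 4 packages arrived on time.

(a) route 9: |A| = 6, |A ∩ B| = 2; needs |A ∩ B| ≥ 2 — true.
(b) route 2: |A| = 8, |A ∩ B| = 8; needs |A ∩ B| > 7 — true.
(c) route 7: |A| = 6, |A ∩ B| = 3; needs |A ∩ B| > 3 — false.
(d) route 11: |A| = 7, |A ∩ B| = 1; needs |A ∩ B| / |A| ≥ 1/5 — false.
(e) route 4: |A| = 7, |A ∩ B| = 4; needs |A ∩ B| ≥ |A ∖ B| — true.

3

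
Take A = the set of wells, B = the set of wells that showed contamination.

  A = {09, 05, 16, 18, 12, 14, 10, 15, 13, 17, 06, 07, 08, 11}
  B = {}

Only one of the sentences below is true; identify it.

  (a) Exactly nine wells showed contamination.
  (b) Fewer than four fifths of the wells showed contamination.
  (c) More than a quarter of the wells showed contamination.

(b)

|A| = 14, |A ∩ B| = 0, |A ∖ B| = 14.
(a) requires |A ∩ B| = 9: false.
(b) requires |A ∩ B| / |A| < 4/5: true.
(c) requires |A ∩ B| / |A| > 1/4: false.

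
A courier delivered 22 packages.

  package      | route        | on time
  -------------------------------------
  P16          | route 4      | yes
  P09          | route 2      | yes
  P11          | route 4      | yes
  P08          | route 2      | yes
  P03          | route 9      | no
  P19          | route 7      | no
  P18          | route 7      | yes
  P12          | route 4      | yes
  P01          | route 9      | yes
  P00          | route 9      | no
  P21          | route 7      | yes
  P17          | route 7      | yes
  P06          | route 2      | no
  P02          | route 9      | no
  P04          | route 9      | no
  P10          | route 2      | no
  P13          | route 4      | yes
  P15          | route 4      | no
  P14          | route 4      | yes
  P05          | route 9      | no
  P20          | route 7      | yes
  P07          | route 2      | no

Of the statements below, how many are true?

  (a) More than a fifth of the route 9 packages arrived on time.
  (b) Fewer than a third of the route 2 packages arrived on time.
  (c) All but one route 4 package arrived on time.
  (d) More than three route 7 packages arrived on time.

2

(a) route 9: |A| = 6, |A ∩ B| = 1; needs |A ∩ B| / |A| > 1/5 — false.
(b) route 2: |A| = 5, |A ∩ B| = 2; needs |A ∩ B| / |A| < 1/3 — false.
(c) route 4: |A| = 6, |A ∩ B| = 5; needs |A ∖ B| = 1 — true.
(d) route 7: |A| = 5, |A ∩ B| = 4; needs |A ∩ B| > 3 — true.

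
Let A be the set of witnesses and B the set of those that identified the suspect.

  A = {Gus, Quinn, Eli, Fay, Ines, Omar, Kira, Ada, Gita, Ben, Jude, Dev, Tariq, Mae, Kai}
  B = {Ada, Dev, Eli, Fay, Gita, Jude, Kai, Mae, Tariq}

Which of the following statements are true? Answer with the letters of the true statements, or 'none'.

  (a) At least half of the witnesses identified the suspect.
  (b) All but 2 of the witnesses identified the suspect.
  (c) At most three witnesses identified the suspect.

|A| = 15, |A ∩ B| = 9, |A ∖ B| = 6.
(a) |A ∩ B| ≥ |A ∖ B|: holds.
(b) |A ∖ B| = 2: fails.
(c) |A ∩ B| ≤ 3: fails.

(a)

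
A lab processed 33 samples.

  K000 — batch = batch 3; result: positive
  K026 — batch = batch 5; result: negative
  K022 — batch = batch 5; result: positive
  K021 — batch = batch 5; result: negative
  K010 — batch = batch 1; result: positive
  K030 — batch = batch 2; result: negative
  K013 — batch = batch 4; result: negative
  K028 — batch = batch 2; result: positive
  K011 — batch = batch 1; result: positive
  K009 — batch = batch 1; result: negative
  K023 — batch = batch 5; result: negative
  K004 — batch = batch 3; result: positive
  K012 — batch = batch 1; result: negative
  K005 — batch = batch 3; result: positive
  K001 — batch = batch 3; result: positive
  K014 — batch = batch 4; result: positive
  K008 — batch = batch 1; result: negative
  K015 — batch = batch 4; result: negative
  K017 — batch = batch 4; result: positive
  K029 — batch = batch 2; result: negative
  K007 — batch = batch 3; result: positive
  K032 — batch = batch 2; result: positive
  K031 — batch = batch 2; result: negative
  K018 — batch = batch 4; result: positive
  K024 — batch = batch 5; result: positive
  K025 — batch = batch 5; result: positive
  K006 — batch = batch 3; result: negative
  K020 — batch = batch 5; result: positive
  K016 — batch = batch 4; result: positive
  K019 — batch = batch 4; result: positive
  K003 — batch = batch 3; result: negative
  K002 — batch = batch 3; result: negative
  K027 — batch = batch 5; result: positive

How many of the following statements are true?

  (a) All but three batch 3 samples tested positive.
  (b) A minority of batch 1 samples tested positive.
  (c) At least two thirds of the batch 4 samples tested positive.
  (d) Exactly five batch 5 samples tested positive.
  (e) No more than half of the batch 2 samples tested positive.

(a) batch 3: |A| = 8, |A ∩ B| = 5; needs |A ∖ B| = 3 — true.
(b) batch 1: |A| = 5, |A ∩ B| = 2; needs |A ∩ B| < |A ∖ B| — true.
(c) batch 4: |A| = 7, |A ∩ B| = 5; needs |A ∩ B| / |A| ≥ 2/3 — true.
(d) batch 5: |A| = 8, |A ∩ B| = 5; needs |A ∩ B| = 5 — true.
(e) batch 2: |A| = 5, |A ∩ B| = 2; needs |A ∩ B| ≤ |A ∖ B| — true.

5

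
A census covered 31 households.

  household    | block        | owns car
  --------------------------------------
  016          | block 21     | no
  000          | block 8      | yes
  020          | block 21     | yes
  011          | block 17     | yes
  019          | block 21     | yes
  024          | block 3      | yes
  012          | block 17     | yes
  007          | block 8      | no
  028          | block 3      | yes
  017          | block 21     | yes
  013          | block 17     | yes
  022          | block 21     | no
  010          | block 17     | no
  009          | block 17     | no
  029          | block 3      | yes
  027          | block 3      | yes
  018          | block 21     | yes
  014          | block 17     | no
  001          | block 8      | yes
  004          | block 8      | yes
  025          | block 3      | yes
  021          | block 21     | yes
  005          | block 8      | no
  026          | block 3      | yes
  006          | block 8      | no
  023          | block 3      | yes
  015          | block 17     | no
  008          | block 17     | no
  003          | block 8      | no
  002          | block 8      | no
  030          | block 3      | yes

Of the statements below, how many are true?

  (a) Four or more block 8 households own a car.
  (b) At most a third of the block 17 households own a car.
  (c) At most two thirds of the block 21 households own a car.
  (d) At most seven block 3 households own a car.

(a) block 8: |A| = 8, |A ∩ B| = 3; needs |A ∩ B| ≥ 4 — false.
(b) block 17: |A| = 8, |A ∩ B| = 3; needs |A ∩ B| / |A| ≤ 1/3 — false.
(c) block 21: |A| = 7, |A ∩ B| = 5; needs |A ∩ B| / |A| ≤ 2/3 — false.
(d) block 3: |A| = 8, |A ∩ B| = 8; needs |A ∩ B| ≤ 7 — false.

0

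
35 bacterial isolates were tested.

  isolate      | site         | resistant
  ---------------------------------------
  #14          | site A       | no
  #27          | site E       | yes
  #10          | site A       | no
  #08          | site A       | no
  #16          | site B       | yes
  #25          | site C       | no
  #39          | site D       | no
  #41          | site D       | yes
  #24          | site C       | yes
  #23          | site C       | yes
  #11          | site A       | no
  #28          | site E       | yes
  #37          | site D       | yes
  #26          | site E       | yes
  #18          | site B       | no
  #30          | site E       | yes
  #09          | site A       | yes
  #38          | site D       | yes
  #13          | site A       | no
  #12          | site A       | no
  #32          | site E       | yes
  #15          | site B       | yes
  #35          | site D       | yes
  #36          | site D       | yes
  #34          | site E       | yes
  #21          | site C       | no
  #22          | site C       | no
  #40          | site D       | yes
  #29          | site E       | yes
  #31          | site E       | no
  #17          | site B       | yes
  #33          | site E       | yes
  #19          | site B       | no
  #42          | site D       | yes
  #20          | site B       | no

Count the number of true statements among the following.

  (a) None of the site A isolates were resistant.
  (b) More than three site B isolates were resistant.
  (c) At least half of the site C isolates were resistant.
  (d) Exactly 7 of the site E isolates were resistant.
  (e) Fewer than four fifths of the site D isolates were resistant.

0

(a) site A: |A| = 7, |A ∩ B| = 1; needs A ∩ B = ∅ (|A ∩ B| = 0) — false.
(b) site B: |A| = 6, |A ∩ B| = 3; needs |A ∩ B| > 3 — false.
(c) site C: |A| = 5, |A ∩ B| = 2; needs |A ∩ B| ≥ |A ∖ B| — false.
(d) site E: |A| = 9, |A ∩ B| = 8; needs |A ∩ B| = 7 — false.
(e) site D: |A| = 8, |A ∩ B| = 7; needs |A ∩ B| / |A| < 4/5 — false.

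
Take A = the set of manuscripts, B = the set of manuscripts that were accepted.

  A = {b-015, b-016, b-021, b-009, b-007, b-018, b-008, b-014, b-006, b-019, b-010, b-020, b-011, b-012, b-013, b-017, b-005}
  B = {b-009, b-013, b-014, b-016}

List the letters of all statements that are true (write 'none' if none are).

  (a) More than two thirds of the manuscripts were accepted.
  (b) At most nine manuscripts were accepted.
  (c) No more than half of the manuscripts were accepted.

(b), (c)

|A| = 17, |A ∩ B| = 4, |A ∖ B| = 13.
(a) |A ∩ B| / |A| > 2/3: fails.
(b) |A ∩ B| ≤ 9: holds.
(c) |A ∩ B| ≤ |A ∖ B|: holds.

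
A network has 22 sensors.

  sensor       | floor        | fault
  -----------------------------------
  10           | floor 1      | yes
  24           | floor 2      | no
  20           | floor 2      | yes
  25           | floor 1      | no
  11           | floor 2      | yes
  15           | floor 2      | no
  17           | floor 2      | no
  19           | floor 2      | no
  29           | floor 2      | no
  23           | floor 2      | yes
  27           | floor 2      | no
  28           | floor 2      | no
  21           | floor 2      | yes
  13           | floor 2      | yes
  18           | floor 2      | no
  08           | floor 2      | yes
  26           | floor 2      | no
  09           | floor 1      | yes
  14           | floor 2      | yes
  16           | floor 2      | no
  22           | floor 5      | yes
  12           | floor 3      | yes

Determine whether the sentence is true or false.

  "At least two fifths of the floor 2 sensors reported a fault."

The determiner here denotes the relation: |A ∩ B| / |A| ≥ 2/5.
|A| = 17, |A ∩ B| = 7, |A ∖ B| = 10.
|A ∩ B|/|A| = 7/17, so the statement is true.

True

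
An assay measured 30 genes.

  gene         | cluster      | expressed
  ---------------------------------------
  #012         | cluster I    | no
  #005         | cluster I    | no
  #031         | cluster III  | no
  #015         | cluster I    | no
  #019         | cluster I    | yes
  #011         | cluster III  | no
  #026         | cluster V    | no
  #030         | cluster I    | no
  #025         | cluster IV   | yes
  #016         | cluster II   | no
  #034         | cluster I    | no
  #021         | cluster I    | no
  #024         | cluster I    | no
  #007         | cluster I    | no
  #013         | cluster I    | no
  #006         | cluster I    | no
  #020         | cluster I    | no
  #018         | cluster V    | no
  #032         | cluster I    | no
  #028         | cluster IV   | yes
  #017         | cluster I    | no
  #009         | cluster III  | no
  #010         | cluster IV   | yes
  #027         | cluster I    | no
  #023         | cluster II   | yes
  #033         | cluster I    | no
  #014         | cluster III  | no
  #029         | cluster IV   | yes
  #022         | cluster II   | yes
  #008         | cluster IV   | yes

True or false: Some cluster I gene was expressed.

True

'Some cluster I gene was expressed' holds iff A ∩ B ≠ ∅ (|A ∩ B| ≥ 1).
|A| = 16, |A ∩ B| = 1, |A ∖ B| = 15.
So the statement is true.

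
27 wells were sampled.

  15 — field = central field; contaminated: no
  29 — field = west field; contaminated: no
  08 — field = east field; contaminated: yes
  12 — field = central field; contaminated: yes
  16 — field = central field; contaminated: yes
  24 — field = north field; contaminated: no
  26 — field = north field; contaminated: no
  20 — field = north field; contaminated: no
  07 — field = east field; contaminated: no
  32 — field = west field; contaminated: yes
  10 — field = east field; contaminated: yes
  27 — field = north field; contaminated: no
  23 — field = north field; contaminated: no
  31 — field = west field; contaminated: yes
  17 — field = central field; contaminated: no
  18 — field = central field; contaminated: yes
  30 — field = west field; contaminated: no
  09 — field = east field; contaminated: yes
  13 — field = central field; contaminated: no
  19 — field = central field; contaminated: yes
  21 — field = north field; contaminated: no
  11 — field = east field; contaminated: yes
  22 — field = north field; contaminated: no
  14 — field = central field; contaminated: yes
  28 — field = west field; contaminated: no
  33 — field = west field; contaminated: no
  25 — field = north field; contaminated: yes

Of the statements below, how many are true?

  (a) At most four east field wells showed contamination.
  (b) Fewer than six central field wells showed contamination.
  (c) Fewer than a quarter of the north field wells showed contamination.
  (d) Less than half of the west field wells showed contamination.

4

(a) east field: |A| = 5, |A ∩ B| = 4; needs |A ∩ B| ≤ 4 — true.
(b) central field: |A| = 8, |A ∩ B| = 5; needs |A ∩ B| < 6 — true.
(c) north field: |A| = 8, |A ∩ B| = 1; needs |A ∩ B| / |A| < 1/4 — true.
(d) west field: |A| = 6, |A ∩ B| = 2; needs |A ∩ B| < |A ∖ B| — true.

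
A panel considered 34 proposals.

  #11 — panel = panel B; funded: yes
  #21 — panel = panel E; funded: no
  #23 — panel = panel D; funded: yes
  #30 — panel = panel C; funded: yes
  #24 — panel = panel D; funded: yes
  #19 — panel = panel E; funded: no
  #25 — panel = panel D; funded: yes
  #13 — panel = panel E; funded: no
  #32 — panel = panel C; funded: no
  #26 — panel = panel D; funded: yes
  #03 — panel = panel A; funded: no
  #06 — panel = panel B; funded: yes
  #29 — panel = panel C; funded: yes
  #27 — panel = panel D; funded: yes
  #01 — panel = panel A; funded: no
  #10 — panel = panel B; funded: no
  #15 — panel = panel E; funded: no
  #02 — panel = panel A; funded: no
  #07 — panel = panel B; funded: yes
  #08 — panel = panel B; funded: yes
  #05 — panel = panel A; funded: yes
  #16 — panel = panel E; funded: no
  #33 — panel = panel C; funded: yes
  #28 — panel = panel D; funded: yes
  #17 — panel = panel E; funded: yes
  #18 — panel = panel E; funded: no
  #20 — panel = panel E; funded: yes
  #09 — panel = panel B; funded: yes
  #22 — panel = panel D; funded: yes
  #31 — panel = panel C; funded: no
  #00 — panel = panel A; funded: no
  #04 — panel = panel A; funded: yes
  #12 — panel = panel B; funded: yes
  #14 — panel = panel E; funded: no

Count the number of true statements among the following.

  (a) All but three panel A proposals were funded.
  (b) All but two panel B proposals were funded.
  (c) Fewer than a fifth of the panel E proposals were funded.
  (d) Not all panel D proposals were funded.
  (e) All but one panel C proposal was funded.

0

(a) panel A: |A| = 6, |A ∩ B| = 2; needs |A ∖ B| = 3 — false.
(b) panel B: |A| = 7, |A ∩ B| = 6; needs |A ∖ B| = 2 — false.
(c) panel E: |A| = 9, |A ∩ B| = 2; needs |A ∩ B| / |A| < 1/5 — false.
(d) panel D: |A| = 7, |A ∩ B| = 7; needs A ⊄ B (|A ∖ B| ≥ 1) — false.
(e) panel C: |A| = 5, |A ∩ B| = 3; needs |A ∖ B| = 1 — false.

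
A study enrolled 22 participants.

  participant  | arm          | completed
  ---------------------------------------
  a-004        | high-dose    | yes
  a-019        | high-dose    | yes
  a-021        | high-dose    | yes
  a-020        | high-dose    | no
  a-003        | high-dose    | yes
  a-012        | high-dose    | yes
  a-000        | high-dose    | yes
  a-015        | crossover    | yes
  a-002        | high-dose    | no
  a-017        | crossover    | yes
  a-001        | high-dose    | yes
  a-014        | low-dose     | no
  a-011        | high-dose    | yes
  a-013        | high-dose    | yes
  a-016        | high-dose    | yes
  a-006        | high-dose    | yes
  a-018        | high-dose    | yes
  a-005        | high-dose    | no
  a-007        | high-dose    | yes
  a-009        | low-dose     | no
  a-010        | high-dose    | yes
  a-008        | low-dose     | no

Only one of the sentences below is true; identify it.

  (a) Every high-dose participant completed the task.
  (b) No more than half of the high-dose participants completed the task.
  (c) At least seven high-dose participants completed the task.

|A| = 17, |A ∩ B| = 14, |A ∖ B| = 3.
(a) requires A ⊆ B, i.e. every element of A is in B (|A ∖ B| = 0): false.
(b) requires |A ∩ B| ≤ |A ∖ B|: false.
(c) requires |A ∩ B| ≥ 7: true.

(c)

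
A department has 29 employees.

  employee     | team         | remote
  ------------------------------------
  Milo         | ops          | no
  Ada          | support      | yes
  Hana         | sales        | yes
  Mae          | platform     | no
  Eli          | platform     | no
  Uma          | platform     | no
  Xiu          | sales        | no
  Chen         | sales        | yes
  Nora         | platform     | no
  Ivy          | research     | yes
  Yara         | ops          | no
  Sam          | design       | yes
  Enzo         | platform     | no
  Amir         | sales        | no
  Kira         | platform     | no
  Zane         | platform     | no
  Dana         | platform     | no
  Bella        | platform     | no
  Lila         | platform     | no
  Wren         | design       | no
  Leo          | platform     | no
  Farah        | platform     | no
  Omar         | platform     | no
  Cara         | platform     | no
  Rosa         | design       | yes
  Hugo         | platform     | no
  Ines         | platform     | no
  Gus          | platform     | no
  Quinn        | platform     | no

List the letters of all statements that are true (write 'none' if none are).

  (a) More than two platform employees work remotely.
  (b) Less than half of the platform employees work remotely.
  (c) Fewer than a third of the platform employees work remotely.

|A| = 18, |A ∩ B| = 0, |A ∖ B| = 18.
(a) |A ∩ B| > 2: fails.
(b) |A ∩ B| < |A ∖ B|: holds.
(c) |A ∩ B| / |A| < 1/3: holds.

(b), (c)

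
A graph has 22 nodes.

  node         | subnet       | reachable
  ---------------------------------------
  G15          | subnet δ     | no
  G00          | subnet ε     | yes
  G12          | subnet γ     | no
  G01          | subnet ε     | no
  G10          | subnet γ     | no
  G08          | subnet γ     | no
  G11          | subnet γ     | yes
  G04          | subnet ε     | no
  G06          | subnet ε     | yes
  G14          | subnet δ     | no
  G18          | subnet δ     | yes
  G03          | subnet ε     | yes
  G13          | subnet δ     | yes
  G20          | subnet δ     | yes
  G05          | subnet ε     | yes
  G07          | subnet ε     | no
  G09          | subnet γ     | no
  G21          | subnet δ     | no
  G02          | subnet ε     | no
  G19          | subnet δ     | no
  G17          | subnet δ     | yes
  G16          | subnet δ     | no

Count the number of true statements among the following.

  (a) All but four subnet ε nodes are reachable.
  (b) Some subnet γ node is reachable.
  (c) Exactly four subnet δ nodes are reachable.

(a) subnet ε: |A| = 8, |A ∩ B| = 4; needs |A ∖ B| = 4 — true.
(b) subnet γ: |A| = 5, |A ∩ B| = 1; needs A ∩ B ≠ ∅ (|A ∩ B| ≥ 1) — true.
(c) subnet δ: |A| = 9, |A ∩ B| = 4; needs |A ∩ B| = 4 — true.

3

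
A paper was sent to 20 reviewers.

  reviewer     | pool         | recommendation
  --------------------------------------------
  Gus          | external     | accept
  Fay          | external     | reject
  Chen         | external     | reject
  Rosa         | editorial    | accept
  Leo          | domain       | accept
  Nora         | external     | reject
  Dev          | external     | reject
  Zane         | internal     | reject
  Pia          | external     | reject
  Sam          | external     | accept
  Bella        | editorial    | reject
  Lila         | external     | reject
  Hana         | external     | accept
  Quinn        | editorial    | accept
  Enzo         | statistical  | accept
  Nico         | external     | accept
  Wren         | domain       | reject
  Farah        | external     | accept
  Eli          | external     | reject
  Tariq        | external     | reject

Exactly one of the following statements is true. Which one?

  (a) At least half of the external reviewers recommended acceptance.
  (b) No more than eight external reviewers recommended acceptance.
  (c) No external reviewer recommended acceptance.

|A| = 13, |A ∩ B| = 5, |A ∖ B| = 8.
(a) requires |A ∩ B| ≥ |A ∖ B|: false.
(b) requires |A ∩ B| ≤ 8: true.
(c) requires A ∩ B = ∅ (|A ∩ B| = 0): false.

(b)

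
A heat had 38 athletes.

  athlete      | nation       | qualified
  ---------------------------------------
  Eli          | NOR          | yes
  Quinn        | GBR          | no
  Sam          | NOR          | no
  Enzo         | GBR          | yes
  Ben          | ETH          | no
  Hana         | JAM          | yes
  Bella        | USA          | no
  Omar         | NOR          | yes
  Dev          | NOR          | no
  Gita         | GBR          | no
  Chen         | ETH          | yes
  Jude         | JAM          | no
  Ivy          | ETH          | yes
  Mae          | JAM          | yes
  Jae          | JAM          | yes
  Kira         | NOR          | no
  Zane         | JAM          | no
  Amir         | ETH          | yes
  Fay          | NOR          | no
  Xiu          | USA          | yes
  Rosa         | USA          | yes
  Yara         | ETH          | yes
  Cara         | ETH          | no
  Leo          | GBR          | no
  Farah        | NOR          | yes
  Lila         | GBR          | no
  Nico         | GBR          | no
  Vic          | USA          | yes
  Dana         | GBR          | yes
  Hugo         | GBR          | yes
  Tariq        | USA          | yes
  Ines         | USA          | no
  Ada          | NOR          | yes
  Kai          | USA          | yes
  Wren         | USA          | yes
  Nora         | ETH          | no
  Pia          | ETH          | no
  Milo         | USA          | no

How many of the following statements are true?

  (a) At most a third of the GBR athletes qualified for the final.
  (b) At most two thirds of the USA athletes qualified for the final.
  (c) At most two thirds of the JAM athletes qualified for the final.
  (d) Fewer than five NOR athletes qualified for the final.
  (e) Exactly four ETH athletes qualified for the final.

4

(a) GBR: |A| = 8, |A ∩ B| = 3; needs |A ∩ B| / |A| ≤ 1/3 — false.
(b) USA: |A| = 9, |A ∩ B| = 6; needs |A ∩ B| / |A| ≤ 2/3 — true.
(c) JAM: |A| = 5, |A ∩ B| = 3; needs |A ∩ B| / |A| ≤ 2/3 — true.
(d) NOR: |A| = 8, |A ∩ B| = 4; needs |A ∩ B| < 5 — true.
(e) ETH: |A| = 8, |A ∩ B| = 4; needs |A ∩ B| = 4 — true.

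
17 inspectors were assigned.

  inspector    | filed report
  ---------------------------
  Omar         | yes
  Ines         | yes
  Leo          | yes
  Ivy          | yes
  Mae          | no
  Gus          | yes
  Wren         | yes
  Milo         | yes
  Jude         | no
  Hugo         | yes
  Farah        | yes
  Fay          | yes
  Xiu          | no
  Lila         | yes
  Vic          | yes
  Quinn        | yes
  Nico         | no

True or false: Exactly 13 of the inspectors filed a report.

The determiner here denotes the relation: |A ∩ B| = 13.
|A| = 17, |A ∩ B| = 13, |A ∖ B| = 4.
|A ∩ B| = 13, so the statement is true.

True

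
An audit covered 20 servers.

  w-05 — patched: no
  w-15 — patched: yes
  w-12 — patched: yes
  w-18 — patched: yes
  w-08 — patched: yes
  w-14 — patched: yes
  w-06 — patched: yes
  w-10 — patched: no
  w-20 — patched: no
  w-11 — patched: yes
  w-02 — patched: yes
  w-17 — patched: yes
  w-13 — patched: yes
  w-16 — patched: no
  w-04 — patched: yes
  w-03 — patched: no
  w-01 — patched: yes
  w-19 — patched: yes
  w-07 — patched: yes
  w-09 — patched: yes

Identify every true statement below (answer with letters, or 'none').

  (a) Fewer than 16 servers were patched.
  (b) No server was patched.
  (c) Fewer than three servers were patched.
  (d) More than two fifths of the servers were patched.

(a), (d)

|A| = 20, |A ∩ B| = 15, |A ∖ B| = 5.
(a) |A ∩ B| < 16: holds.
(b) A ∩ B = ∅ (|A ∩ B| = 0): fails.
(c) |A ∩ B| < 3: fails.
(d) |A ∩ B| / |A| > 2/5: holds.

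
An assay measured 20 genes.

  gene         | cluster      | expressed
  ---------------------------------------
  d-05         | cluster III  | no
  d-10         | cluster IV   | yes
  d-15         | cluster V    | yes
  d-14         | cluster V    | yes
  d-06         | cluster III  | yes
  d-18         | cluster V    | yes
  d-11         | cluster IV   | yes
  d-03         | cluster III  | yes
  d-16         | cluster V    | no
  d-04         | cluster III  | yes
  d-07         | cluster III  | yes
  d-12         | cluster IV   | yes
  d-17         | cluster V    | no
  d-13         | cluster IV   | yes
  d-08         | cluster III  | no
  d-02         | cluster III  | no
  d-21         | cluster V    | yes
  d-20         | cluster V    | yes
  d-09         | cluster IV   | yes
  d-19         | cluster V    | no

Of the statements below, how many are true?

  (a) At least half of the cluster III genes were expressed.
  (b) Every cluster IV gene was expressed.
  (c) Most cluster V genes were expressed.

3

(a) cluster III: |A| = 7, |A ∩ B| = 4; needs |A ∩ B| ≥ |A ∖ B| — true.
(b) cluster IV: |A| = 5, |A ∩ B| = 5; needs A ⊆ B, i.e. every element of A is in B (|A ∖ B| = 0) — true.
(c) cluster V: |A| = 8, |A ∩ B| = 5; needs |A ∩ B| > |A ∖ B| — true.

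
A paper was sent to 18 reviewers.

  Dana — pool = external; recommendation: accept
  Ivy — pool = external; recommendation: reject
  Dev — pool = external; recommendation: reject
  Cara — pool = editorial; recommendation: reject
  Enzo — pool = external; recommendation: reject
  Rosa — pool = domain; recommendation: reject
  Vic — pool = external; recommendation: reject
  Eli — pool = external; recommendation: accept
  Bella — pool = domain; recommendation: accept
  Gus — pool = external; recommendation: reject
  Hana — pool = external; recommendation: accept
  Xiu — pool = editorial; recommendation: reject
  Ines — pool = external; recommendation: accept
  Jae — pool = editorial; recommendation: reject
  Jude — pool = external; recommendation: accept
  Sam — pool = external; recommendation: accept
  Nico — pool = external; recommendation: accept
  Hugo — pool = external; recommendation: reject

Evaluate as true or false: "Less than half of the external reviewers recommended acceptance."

False

'Less than half of the external reviewers recommended acceptance' holds iff |A ∩ B| < |A ∖ B|.
A (the restrictor) = {Dana, Ivy, Dev, Enzo, Vic, Eli, Gus, Hana, Ines, Jude, Sam, Nico, Hugo}, |A| = 13.
A ∩ B = {Dana, Eli, Hana, Ines, Jude, Sam, Nico}, so |A ∩ B| = 7.
A ∖ B = {Ivy, Dev, Enzo, Vic, Gus, Hugo}, so |A ∖ B| = 6.
7 > 6, so the statement is false.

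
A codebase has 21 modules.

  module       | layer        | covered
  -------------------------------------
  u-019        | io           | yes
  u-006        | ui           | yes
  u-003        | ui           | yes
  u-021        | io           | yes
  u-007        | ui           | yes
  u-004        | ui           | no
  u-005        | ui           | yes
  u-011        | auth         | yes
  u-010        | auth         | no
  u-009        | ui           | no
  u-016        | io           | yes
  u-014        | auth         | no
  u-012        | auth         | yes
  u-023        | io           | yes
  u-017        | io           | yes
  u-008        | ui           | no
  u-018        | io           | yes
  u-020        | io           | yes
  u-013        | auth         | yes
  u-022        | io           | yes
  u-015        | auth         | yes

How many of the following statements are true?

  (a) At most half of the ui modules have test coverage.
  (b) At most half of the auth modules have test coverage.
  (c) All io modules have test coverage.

(a) ui: |A| = 7, |A ∩ B| = 4; needs |A ∩ B| ≤ |A ∖ B| — false.
(b) auth: |A| = 6, |A ∩ B| = 4; needs |A ∩ B| ≤ |A ∖ B| — false.
(c) io: |A| = 8, |A ∩ B| = 8; needs A ⊆ B, i.e. every element of A is in B (|A ∖ B| = 0) — true.

1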